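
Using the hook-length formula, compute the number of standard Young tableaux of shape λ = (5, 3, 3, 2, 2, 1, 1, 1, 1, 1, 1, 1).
# SYT of shape (5, 3, 3, 2, 2, 1, 1, 1, 1, 1, 1, 1) = 155120427

Hook-length formula: f^λ = n! / Π hook(c), product over all cells c of the Young diagram. For λ = (5, 3, 3, 2, 2, 1, 1, 1, 1, 1, 1, 1), n = 22 boxes. Hook lengths by row (left-to-right, top-to-bottom): [16, 8, 5, 2, 1]; [13, 5, 2]; [12, 4, 1]; [10, 2]; [9, 1]; [7]; [6]; [5]; [4]; [3]; [2]; [1]. Product of hooks = 7245987840000. So f^λ = 22! / 7245987840000 = 1124000727777607680000 / 7245987840000 = 155120427.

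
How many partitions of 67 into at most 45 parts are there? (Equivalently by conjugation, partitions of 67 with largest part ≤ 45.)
p(67, parts ≤ 45) = 2676183

Use the recurrence p(n, m) = p(n, m−1) + p(n−m, m): either the largest part is < m (count p(n, m−1)) or the largest part is exactly m (remove one copy of m, count p(n−m, m)). With p(0, ·) = 1 this gives p(67, parts ≤ 45) = 2676183. (By conjugating Young diagrams, this also counts partitions of 67 into at most 45 parts.)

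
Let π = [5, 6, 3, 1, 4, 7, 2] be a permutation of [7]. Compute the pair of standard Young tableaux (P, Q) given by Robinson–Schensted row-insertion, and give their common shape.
P = [1, 2, 7] / [3, 4] / [5, 6];  Q = [1, 2, 6] / [3, 5] / [4, 7];  common shape = (3, 2, 2)

Row-insert the values π_1, π_2, … into P one at a time, bumping the leftmost entry strictly greater than the inserted value down to the next row. The recording tableau Q records, in position (i, j), the step at which that cell was added to P.
  Insert 5 (step 1): P = [5];  Q = [1]
  Insert 6 (step 2): P = [5, 6];  Q = [1, 2]
  Insert 3 (step 3): P = [3, 6] / [5];  Q = [1, 2] / [3]
  Insert 1 (step 4): P = [1, 6] / [3] / [5];  Q = [1, 2] / [3] / [4]
  Insert 4 (step 5): P = [1, 4] / [3, 6] / [5];  Q = [1, 2] / [3, 5] / [4]
  Insert 7 (step 6): P = [1, 4, 7] / [3, 6] / [5];  Q = [1, 2, 6] / [3, 5] / [4]
  Insert 2 (step 7): P = [1, 2, 7] / [3, 4] / [5, 6];  Q = [1, 2, 6] / [3, 5] / [4, 7]
Final shape: (3, 2, 2).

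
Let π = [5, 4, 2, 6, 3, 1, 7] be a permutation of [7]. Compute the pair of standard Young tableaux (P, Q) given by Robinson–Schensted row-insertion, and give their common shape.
P = [1, 3, 7] / [2, 6] / [4] / [5];  Q = [1, 4, 7] / [2, 5] / [3] / [6];  common shape = (3, 2, 1, 1)

Row-insert the values π_1, π_2, … into P one at a time, bumping the leftmost entry strictly greater than the inserted value down to the next row. The recording tableau Q records, in position (i, j), the step at which that cell was added to P.
  Insert 5 (step 1): P = [5];  Q = [1]
  Insert 4 (step 2): P = [4] / [5];  Q = [1] / [2]
  Insert 2 (step 3): P = [2] / [4] / [5];  Q = [1] / [2] / [3]
  Insert 6 (step 4): P = [2, 6] / [4] / [5];  Q = [1, 4] / [2] / [3]
  Insert 3 (step 5): P = [2, 3] / [4, 6] / [5];  Q = [1, 4] / [2, 5] / [3]
  Insert 1 (step 6): P = [1, 3] / [2, 6] / [4] / [5];  Q = [1, 4] / [2, 5] / [3] / [6]
  Insert 7 (step 7): P = [1, 3, 7] / [2, 6] / [4] / [5];  Q = [1, 4, 7] / [2, 5] / [3] / [6]
Final shape: (3, 2, 1, 1).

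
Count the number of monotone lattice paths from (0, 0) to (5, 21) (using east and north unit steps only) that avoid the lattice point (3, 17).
Number of paths = 48680

Total paths from (0, 0) to (5, 21): C(26, 5) = 65780. Paths through (3, 17): (paths (0, 0) → (3, 17)) × (paths (3, 17) → (5, 21)) = C(20, 3) · C(6, 2) = 1140 · 15 = 17100. Avoidance count = 65780 − 17100 = 48680.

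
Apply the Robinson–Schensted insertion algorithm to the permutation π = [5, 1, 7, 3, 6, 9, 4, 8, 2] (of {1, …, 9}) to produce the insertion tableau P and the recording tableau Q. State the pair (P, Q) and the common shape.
P = [1, 2, 4, 8] / [3, 6, 9] / [5] / [7];  Q = [1, 3, 5, 6] / [2, 4, 8] / [7] / [9];  common shape = (4, 3, 1, 1)

Row-insert the values π_1, π_2, … into P one at a time, bumping the leftmost entry strictly greater than the inserted value down to the next row. The recording tableau Q records, in position (i, j), the step at which that cell was added to P.
  Insert 5 (step 1): P = [5];  Q = [1]
  Insert 1 (step 2): P = [1] / [5];  Q = [1] / [2]
  Insert 7 (step 3): P = [1, 7] / [5];  Q = [1, 3] / [2]
  Insert 3 (step 4): P = [1, 3] / [5, 7];  Q = [1, 3] / [2, 4]
  Insert 6 (step 5): P = [1, 3, 6] / [5, 7];  Q = [1, 3, 5] / [2, 4]
  Insert 9 (step 6): P = [1, 3, 6, 9] / [5, 7];  Q = [1, 3, 5, 6] / [2, 4]
  Insert 4 (step 7): P = [1, 3, 4, 9] / [5, 6] / [7];  Q = [1, 3, 5, 6] / [2, 4] / [7]
  Insert 8 (step 8): P = [1, 3, 4, 8] / [5, 6, 9] / [7];  Q = [1, 3, 5, 6] / [2, 4, 8] / [7]
  Insert 2 (step 9): P = [1, 2, 4, 8] / [3, 6, 9] / [5] / [7];  Q = [1, 3, 5, 6] / [2, 4, 8] / [7] / [9]
Final shape: (4, 3, 1, 1).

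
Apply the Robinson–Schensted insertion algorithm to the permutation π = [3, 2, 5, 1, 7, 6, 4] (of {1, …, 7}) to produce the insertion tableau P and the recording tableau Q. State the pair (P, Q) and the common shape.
P = [1, 4, 6] / [2, 5] / [3, 7];  Q = [1, 3, 5] / [2, 6] / [4, 7];  common shape = (3, 2, 2)

Row-insert the values π_1, π_2, … into P one at a time, bumping the leftmost entry strictly greater than the inserted value down to the next row. The recording tableau Q records, in position (i, j), the step at which that cell was added to P.
  Insert 3 (step 1): P = [3];  Q = [1]
  Insert 2 (step 2): P = [2] / [3];  Q = [1] / [2]
  Insert 5 (step 3): P = [2, 5] / [3];  Q = [1, 3] / [2]
  Insert 1 (step 4): P = [1, 5] / [2] / [3];  Q = [1, 3] / [2] / [4]
  Insert 7 (step 5): P = [1, 5, 7] / [2] / [3];  Q = [1, 3, 5] / [2] / [4]
  Insert 6 (step 6): P = [1, 5, 6] / [2, 7] / [3];  Q = [1, 3, 5] / [2, 6] / [4]
  Insert 4 (step 7): P = [1, 4, 6] / [2, 5] / [3, 7];  Q = [1, 3, 5] / [2, 6] / [4, 7]
Final shape: (3, 2, 2).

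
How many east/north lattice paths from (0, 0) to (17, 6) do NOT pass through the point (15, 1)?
Number of paths = 100611

Total paths from (0, 0) to (17, 6): C(23, 17) = 100947. Paths through (15, 1): (paths (0, 0) → (15, 1)) × (paths (15, 1) → (17, 6)) = C(16, 15) · C(7, 2) = 16 · 21 = 336. Avoidance count = 100947 − 336 = 100611.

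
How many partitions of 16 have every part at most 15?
p(16, parts ≤ 15) = 230

Partitions of 16 with all parts ≤ 15: 15+1, 14+2, 14+1+1, 13+3, 13+2+1, 13+1+1+1, 12+4, 12+3+1, 12+2+2, 12+2+1+1, 12+1+1+1+1, 11+5, 11+4+1, 11+3+2, 11+3+1+1, 11+2+2+1, 11+2+1+1+1, 11+1+1+1+1+1, 10+6, 10+5+1, 10+4+2, 10+4+1+1, 10+3+3, 10+3+2+1, 10+3+1+1+1, 10+2+2+2, 10+2+2+1+1, 10+2+1+1+1+1, 10+1+1+1+1+1+1, 9+7, … (230 total). Count = 230.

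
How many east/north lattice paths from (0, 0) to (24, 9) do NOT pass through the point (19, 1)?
Number of paths = 38541360

Total paths from (0, 0) to (24, 9): C(33, 24) = 38567100. Paths through (19, 1): (paths (0, 0) → (19, 1)) × (paths (19, 1) → (24, 9)) = C(20, 19) · C(13, 5) = 20 · 1287 = 25740. Avoidance count = 38567100 − 25740 = 38541360.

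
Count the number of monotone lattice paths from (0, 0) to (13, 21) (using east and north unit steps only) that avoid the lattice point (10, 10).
Number of paths = 860732576

Total paths from (0, 0) to (13, 21): C(34, 13) = 927983760. Paths through (10, 10): (paths (0, 0) → (10, 10)) × (paths (10, 10) → (13, 21)) = C(20, 10) · C(14, 3) = 184756 · 364 = 67251184. Avoidance count = 927983760 − 67251184 = 860732576.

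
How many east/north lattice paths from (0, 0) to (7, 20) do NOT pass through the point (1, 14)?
Number of paths = 874170

Total paths from (0, 0) to (7, 20): C(27, 7) = 888030. Paths through (1, 14): (paths (0, 0) → (1, 14)) × (paths (1, 14) → (7, 20)) = C(15, 1) · C(12, 6) = 15 · 924 = 13860. Avoidance count = 888030 − 13860 = 874170.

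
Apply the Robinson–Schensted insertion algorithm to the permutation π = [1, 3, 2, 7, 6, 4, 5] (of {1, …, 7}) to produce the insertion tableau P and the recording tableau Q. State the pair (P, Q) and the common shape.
P = [1, 2, 4, 5] / [3, 6] / [7];  Q = [1, 2, 4, 7] / [3, 5] / [6];  common shape = (4, 2, 1)

Row-insert the values π_1, π_2, … into P one at a time, bumping the leftmost entry strictly greater than the inserted value down to the next row. The recording tableau Q records, in position (i, j), the step at which that cell was added to P.
  Insert 1 (step 1): P = [1];  Q = [1]
  Insert 3 (step 2): P = [1, 3];  Q = [1, 2]
  Insert 2 (step 3): P = [1, 2] / [3];  Q = [1, 2] / [3]
  Insert 7 (step 4): P = [1, 2, 7] / [3];  Q = [1, 2, 4] / [3]
  Insert 6 (step 5): P = [1, 2, 6] / [3, 7];  Q = [1, 2, 4] / [3, 5]
  Insert 4 (step 6): P = [1, 2, 4] / [3, 6] / [7];  Q = [1, 2, 4] / [3, 5] / [6]
  Insert 5 (step 7): P = [1, 2, 4, 5] / [3, 6] / [7];  Q = [1, 2, 4, 7] / [3, 5] / [6]
Final shape: (4, 2, 1).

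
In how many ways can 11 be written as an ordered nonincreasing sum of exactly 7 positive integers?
p(11, 7 parts) = 5

Partitions of n into exactly k parts ↔ partitions of n − k into at most k parts (subtract 1 from each part). For n = 11, k = 7, the partitions are: 5+1+1+1+1+1+1, 4+2+1+1+1+1+1, 3+3+1+1+1+1+1, 3+2+2+1+1+1+1, 2+2+2+2+1+1+1. Count = 5.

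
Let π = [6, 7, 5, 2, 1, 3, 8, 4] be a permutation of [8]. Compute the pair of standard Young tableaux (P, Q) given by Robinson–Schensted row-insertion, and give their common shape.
P = [1, 3, 4] / [2, 7, 8] / [5] / [6];  Q = [1, 2, 7] / [3, 6, 8] / [4] / [5];  common shape = (3, 3, 1, 1)

Row-insert the values π_1, π_2, … into P one at a time, bumping the leftmost entry strictly greater than the inserted value down to the next row. The recording tableau Q records, in position (i, j), the step at which that cell was added to P.
  Insert 6 (step 1): P = [6];  Q = [1]
  Insert 7 (step 2): P = [6, 7];  Q = [1, 2]
  Insert 5 (step 3): P = [5, 7] / [6];  Q = [1, 2] / [3]
  Insert 2 (step 4): P = [2, 7] / [5] / [6];  Q = [1, 2] / [3] / [4]
  Insert 1 (step 5): P = [1, 7] / [2] / [5] / [6];  Q = [1, 2] / [3] / [4] / [5]
  Insert 3 (step 6): P = [1, 3] / [2, 7] / [5] / [6];  Q = [1, 2] / [3, 6] / [4] / [5]
  Insert 8 (step 7): P = [1, 3, 8] / [2, 7] / [5] / [6];  Q = [1, 2, 7] / [3, 6] / [4] / [5]
  Insert 4 (step 8): P = [1, 3, 4] / [2, 7, 8] / [5] / [6];  Q = [1, 2, 7] / [3, 6, 8] / [4] / [5]
Final shape: (3, 3, 1, 1).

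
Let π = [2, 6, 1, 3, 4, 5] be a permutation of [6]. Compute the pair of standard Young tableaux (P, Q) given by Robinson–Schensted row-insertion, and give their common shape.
P = [1, 3, 4, 5] / [2, 6];  Q = [1, 2, 5, 6] / [3, 4];  common shape = (4, 2)

Row-insert the values π_1, π_2, … into P one at a time, bumping the leftmost entry strictly greater than the inserted value down to the next row. The recording tableau Q records, in position (i, j), the step at which that cell was added to P.
  Insert 2 (step 1): P = [2];  Q = [1]
  Insert 6 (step 2): P = [2, 6];  Q = [1, 2]
  Insert 1 (step 3): P = [1, 6] / [2];  Q = [1, 2] / [3]
  Insert 3 (step 4): P = [1, 3] / [2, 6];  Q = [1, 2] / [3, 4]
  Insert 4 (step 5): P = [1, 3, 4] / [2, 6];  Q = [1, 2, 5] / [3, 4]
  Insert 5 (step 6): P = [1, 3, 4, 5] / [2, 6];  Q = [1, 2, 5, 6] / [3, 4]
Final shape: (4, 2).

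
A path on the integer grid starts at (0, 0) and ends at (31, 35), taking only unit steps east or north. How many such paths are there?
Number of paths = 6406484391866534976

A monotone lattice path from (0, 0) to (31, 35) consists of 31 east steps and 35 north steps in some order, so it is determined by which 31 of the 66 steps are east. The count is C(66, 31) = 6406484391866534976.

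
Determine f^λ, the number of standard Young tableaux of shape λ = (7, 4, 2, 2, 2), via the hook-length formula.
# SYT of shape (7, 4, 2, 2, 2) = 1485120

Hook-length formula: f^λ = n! / Π hook(c), product over all cells c of the Young diagram. For λ = (7, 4, 2, 2, 2), n = 17 boxes. Hook lengths by row (left-to-right, top-to-bottom): [11, 10, 6, 5, 3, 2, 1]; [7, 6, 2, 1]; [4, 3]; [3, 2]; [2, 1]. Product of hooks = 239500800. So f^λ = 17! / 239500800 = 355687428096000 / 239500800 = 1485120.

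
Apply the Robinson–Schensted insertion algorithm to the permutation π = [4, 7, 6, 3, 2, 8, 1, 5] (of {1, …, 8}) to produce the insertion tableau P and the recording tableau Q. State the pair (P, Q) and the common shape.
P = [1, 5, 8] / [2, 6] / [3] / [4] / [7];  Q = [1, 2, 6] / [3, 8] / [4] / [5] / [7];  common shape = (3, 2, 1, 1, 1)

Row-insert the values π_1, π_2, … into P one at a time, bumping the leftmost entry strictly greater than the inserted value down to the next row. The recording tableau Q records, in position (i, j), the step at which that cell was added to P.
  Insert 4 (step 1): P = [4];  Q = [1]
  Insert 7 (step 2): P = [4, 7];  Q = [1, 2]
  Insert 6 (step 3): P = [4, 6] / [7];  Q = [1, 2] / [3]
  Insert 3 (step 4): P = [3, 6] / [4] / [7];  Q = [1, 2] / [3] / [4]
  Insert 2 (step 5): P = [2, 6] / [3] / [4] / [7];  Q = [1, 2] / [3] / [4] / [5]
  Insert 8 (step 6): P = [2, 6, 8] / [3] / [4] / [7];  Q = [1, 2, 6] / [3] / [4] / [5]
  Insert 1 (step 7): P = [1, 6, 8] / [2] / [3] / [4] / [7];  Q = [1, 2, 6] / [3] / [4] / [5] / [7]
  Insert 5 (step 8): P = [1, 5, 8] / [2, 6] / [3] / [4] / [7];  Q = [1, 2, 6] / [3, 8] / [4] / [5] / [7]
Final shape: (3, 2, 1, 1, 1).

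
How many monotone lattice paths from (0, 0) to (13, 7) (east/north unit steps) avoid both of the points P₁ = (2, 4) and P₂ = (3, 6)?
Number of paths = 71631

Inclusion–exclusion. Total paths: C(20, 13) = 77520. Through P₁: C(6, 2)·C(14, 11) = 5460. Through P₂: C(9, 3)·C(11, 10) = 924. Since P₁ is strictly southwest of P₂, a monotone path through both must visit P₁ then P₂; paths through both = C(6, 2)·C(3, 1)·C(11, 10) = 495. Avoid both = 77520 − 5460 − 924 + 495 = 71631.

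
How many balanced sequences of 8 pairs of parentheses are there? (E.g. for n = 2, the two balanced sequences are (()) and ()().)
C_8 = 1430

These balanced parentheses are counted by the Catalan number C_n = (1/(n + 1)) · C(2n, n). For n = 8: C_8 = (1/9) · C(16, 8) = 12870/9 = 1430.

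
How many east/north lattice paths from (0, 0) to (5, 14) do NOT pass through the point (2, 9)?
Number of paths = 8548

Total paths from (0, 0) to (5, 14): C(19, 5) = 11628. Paths through (2, 9): (paths (0, 0) → (2, 9)) × (paths (2, 9) → (5, 14)) = C(11, 2) · C(8, 3) = 55 · 56 = 3080. Avoidance count = 11628 − 3080 = 8548.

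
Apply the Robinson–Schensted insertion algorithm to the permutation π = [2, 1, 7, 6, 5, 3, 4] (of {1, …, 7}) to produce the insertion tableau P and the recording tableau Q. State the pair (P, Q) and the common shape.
P = [1, 3, 4] / [2, 5] / [6] / [7];  Q = [1, 3, 7] / [2, 4] / [5] / [6];  common shape = (3, 2, 1, 1)

Row-insert the values π_1, π_2, … into P one at a time, bumping the leftmost entry strictly greater than the inserted value down to the next row. The recording tableau Q records, in position (i, j), the step at which that cell was added to P.
  Insert 2 (step 1): P = [2];  Q = [1]
  Insert 1 (step 2): P = [1] / [2];  Q = [1] / [2]
  Insert 7 (step 3): P = [1, 7] / [2];  Q = [1, 3] / [2]
  Insert 6 (step 4): P = [1, 6] / [2, 7];  Q = [1, 3] / [2, 4]
  Insert 5 (step 5): P = [1, 5] / [2, 6] / [7];  Q = [1, 3] / [2, 4] / [5]
  Insert 3 (step 6): P = [1, 3] / [2, 5] / [6] / [7];  Q = [1, 3] / [2, 4] / [5] / [6]
  Insert 4 (step 7): P = [1, 3, 4] / [2, 5] / [6] / [7];  Q = [1, 3, 7] / [2, 4] / [5] / [6]
Final shape: (3, 2, 1, 1).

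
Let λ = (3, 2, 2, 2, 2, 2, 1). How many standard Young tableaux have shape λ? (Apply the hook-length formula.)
# SYT of shape (3, 2, 2, 2, 2, 2, 1) = 4576

Hook-length formula: f^λ = n! / Π hook(c), product over all cells c of the Young diagram. For λ = (3, 2, 2, 2, 2, 2, 1), n = 14 boxes. Hook lengths by row (left-to-right, top-to-bottom): [9, 7, 1]; [7, 5]; [6, 4]; [5, 3]; [4, 2]; [3, 1]; [1]. Product of hooks = 19051200. So f^λ = 14! / 19051200 = 87178291200 / 19051200 = 4576.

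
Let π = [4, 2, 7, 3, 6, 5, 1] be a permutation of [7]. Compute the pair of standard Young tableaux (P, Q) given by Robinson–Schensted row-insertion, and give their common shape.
P = [1, 3, 5] / [2, 6] / [4] / [7];  Q = [1, 3, 5] / [2, 4] / [6] / [7];  common shape = (3, 2, 1, 1)

Row-insert the values π_1, π_2, … into P one at a time, bumping the leftmost entry strictly greater than the inserted value down to the next row. The recording tableau Q records, in position (i, j), the step at which that cell was added to P.
  Insert 4 (step 1): P = [4];  Q = [1]
  Insert 2 (step 2): P = [2] / [4];  Q = [1] / [2]
  Insert 7 (step 3): P = [2, 7] / [4];  Q = [1, 3] / [2]
  Insert 3 (step 4): P = [2, 3] / [4, 7];  Q = [1, 3] / [2, 4]
  Insert 6 (step 5): P = [2, 3, 6] / [4, 7];  Q = [1, 3, 5] / [2, 4]
  Insert 5 (step 6): P = [2, 3, 5] / [4, 6] / [7];  Q = [1, 3, 5] / [2, 4] / [6]
  Insert 1 (step 7): P = [1, 3, 5] / [2, 6] / [4] / [7];  Q = [1, 3, 5] / [2, 4] / [6] / [7]
Final shape: (3, 2, 1, 1).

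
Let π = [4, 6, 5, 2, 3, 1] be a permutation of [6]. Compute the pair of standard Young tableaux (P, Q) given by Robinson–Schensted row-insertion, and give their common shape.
P = [1, 3] / [2, 5] / [4] / [6];  Q = [1, 2] / [3, 5] / [4] / [6];  common shape = (2, 2, 1, 1)

Row-insert the values π_1, π_2, … into P one at a time, bumping the leftmost entry strictly greater than the inserted value down to the next row. The recording tableau Q records, in position (i, j), the step at which that cell was added to P.
  Insert 4 (step 1): P = [4];  Q = [1]
  Insert 6 (step 2): P = [4, 6];  Q = [1, 2]
  Insert 5 (step 3): P = [4, 5] / [6];  Q = [1, 2] / [3]
  Insert 2 (step 4): P = [2, 5] / [4] / [6];  Q = [1, 2] / [3] / [4]
  Insert 3 (step 5): P = [2, 3] / [4, 5] / [6];  Q = [1, 2] / [3, 5] / [4]
  Insert 1 (step 6): P = [1, 3] / [2, 5] / [4] / [6];  Q = [1, 2] / [3, 5] / [4] / [6]
Final shape: (2, 2, 1, 1).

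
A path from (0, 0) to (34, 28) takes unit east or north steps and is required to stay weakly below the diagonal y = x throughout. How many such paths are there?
Number of paths = 69923143311577493

By the reflection principle (André's argument), the number of monotone paths to (34, 28) with n ≤ m that never go above y = x is C(62, 34) − C(62, 35) = 349615716557887465 − 279692573246309972 = 69923143311577493.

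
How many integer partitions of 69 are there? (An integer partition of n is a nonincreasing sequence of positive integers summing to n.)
p(69) = 3554345

Compute p(n) via the recurrence p(n, m) = p(n, m−1) + p(n−m, m), where p(n, m) counts partitions of n with all parts ≤ m and p(n) = p(n, n). The base cases are p(0, m) = 1 and p(n, 0) = 0 for n > 0. Filling the table yields p(69) = 3554345. (Euler's pentagonal recurrence is an alternative.)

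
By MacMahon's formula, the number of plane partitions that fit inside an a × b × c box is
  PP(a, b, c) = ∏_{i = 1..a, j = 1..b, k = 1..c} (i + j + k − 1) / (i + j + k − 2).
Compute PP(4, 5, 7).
PP(4, 5, 7) = 868489479

Evaluate the triple product over i = 1..4, j = 1..5, k = 1..7. The factors are (2/1) · (3/2) · (4/3) · (5/4) · (6/5) · (7/6) · (8/7) · (3/2) · … (140 factors total). The numerators and denominators telescope so the product is an integer; carrying out the multiplication exactly gives PP(4, 5, 7) = 868489479.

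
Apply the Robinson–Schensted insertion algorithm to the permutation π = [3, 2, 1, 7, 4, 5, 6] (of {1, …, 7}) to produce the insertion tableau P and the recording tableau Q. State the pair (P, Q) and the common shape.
P = [1, 4, 5, 6] / [2, 7] / [3];  Q = [1, 4, 6, 7] / [2, 5] / [3];  common shape = (4, 2, 1)

Row-insert the values π_1, π_2, … into P one at a time, bumping the leftmost entry strictly greater than the inserted value down to the next row. The recording tableau Q records, in position (i, j), the step at which that cell was added to P.
  Insert 3 (step 1): P = [3];  Q = [1]
  Insert 2 (step 2): P = [2] / [3];  Q = [1] / [2]
  Insert 1 (step 3): P = [1] / [2] / [3];  Q = [1] / [2] / [3]
  Insert 7 (step 4): P = [1, 7] / [2] / [3];  Q = [1, 4] / [2] / [3]
  Insert 4 (step 5): P = [1, 4] / [2, 7] / [3];  Q = [1, 4] / [2, 5] / [3]
  Insert 5 (step 6): P = [1, 4, 5] / [2, 7] / [3];  Q = [1, 4, 6] / [2, 5] / [3]
  Insert 6 (step 7): P = [1, 4, 5, 6] / [2, 7] / [3];  Q = [1, 4, 6, 7] / [2, 5] / [3]
Final shape: (4, 2, 1).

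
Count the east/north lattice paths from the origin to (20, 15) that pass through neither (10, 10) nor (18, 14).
Number of paths = 1553176752

Inclusion–exclusion. Total paths: C(35, 20) = 3247943160. Through P₁: C(20, 10)·C(15, 10) = 554822268. Through P₂: C(32, 18)·C(3, 2) = 1414306800. Since P₁ is strictly southwest of P₂, a monotone path through both must visit P₁ then P₂; paths through both = C(20, 10)·C(12, 8)·C(3, 2) = 274362660. Avoid both = 3247943160 − 554822268 − 1414306800 + 274362660 = 1553176752.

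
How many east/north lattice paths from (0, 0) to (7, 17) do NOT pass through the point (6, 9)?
Number of paths = 301059

Total paths from (0, 0) to (7, 17): C(24, 7) = 346104. Paths through (6, 9): (paths (0, 0) → (6, 9)) × (paths (6, 9) → (7, 17)) = C(15, 6) · C(9, 1) = 5005 · 9 = 45045. Avoidance count = 346104 − 45045 = 301059.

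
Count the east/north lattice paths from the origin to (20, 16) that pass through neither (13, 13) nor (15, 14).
Number of paths = 5086303950

Inclusion–exclusion. Total paths: C(36, 20) = 7307872110. Through P₁: C(26, 13)·C(10, 7) = 1248072000. Through P₂: C(29, 15)·C(7, 5) = 1628733960. Since P₁ is strictly southwest of P₂, a monotone path through both must visit P₁ then P₂; paths through both = C(26, 13)·C(3, 2)·C(7, 5) = 655237800. Avoid both = 7307872110 − 1248072000 − 1628733960 + 655237800 = 5086303950.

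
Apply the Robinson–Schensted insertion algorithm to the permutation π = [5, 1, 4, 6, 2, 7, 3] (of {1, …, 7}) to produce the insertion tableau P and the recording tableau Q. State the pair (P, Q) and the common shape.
P = [1, 2, 3, 7] / [4, 6] / [5];  Q = [1, 3, 4, 6] / [2, 7] / [5];  common shape = (4, 2, 1)

Row-insert the values π_1, π_2, … into P one at a time, bumping the leftmost entry strictly greater than the inserted value down to the next row. The recording tableau Q records, in position (i, j), the step at which that cell was added to P.
  Insert 5 (step 1): P = [5];  Q = [1]
  Insert 1 (step 2): P = [1] / [5];  Q = [1] / [2]
  Insert 4 (step 3): P = [1, 4] / [5];  Q = [1, 3] / [2]
  Insert 6 (step 4): P = [1, 4, 6] / [5];  Q = [1, 3, 4] / [2]
  Insert 2 (step 5): P = [1, 2, 6] / [4] / [5];  Q = [1, 3, 4] / [2] / [5]
  Insert 7 (step 6): P = [1, 2, 6, 7] / [4] / [5];  Q = [1, 3, 4, 6] / [2] / [5]
  Insert 3 (step 7): P = [1, 2, 3, 7] / [4, 6] / [5];  Q = [1, 3, 4, 6] / [2, 7] / [5]
Final shape: (4, 2, 1).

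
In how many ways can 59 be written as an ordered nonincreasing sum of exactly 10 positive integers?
p(59, 10 parts) = 55494

Partitions of n into exactly k parts are in bijection with partitions of n − k into at most k parts (subtract 1 from each part). So p(59, exactly 10) = p(49, parts ≤ 10). Computing via the recurrence p(m, j) = p(m, j−1) + p(m−j, j) gives 55494.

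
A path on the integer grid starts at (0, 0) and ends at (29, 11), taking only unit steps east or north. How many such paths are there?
Number of paths = 2311801440

A monotone lattice path from (0, 0) to (29, 11) consists of 29 east steps and 11 north steps in some order, so it is determined by which 29 of the 40 steps are east. The count is C(40, 29) = 2311801440.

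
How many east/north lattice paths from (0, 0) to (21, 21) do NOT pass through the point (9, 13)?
Number of paths = 475597877040

Total paths from (0, 0) to (21, 21): C(42, 21) = 538257874440. Paths through (9, 13): (paths (0, 0) → (9, 13)) × (paths (9, 13) → (21, 21)) = C(22, 9) · C(20, 12) = 497420 · 125970 = 62659997400. Avoidance count = 538257874440 − 62659997400 = 475597877040.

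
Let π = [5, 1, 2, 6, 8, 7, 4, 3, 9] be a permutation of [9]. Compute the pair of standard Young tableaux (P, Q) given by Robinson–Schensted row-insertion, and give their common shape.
P = [1, 2, 3, 7, 9] / [4, 6] / [5] / [8];  Q = [1, 3, 4, 5, 9] / [2, 6] / [7] / [8];  common shape = (5, 2, 1, 1)

Row-insert the values π_1, π_2, … into P one at a time, bumping the leftmost entry strictly greater than the inserted value down to the next row. The recording tableau Q records, in position (i, j), the step at which that cell was added to P.
  Insert 5 (step 1): P = [5];  Q = [1]
  Insert 1 (step 2): P = [1] / [5];  Q = [1] / [2]
  Insert 2 (step 3): P = [1, 2] / [5];  Q = [1, 3] / [2]
  Insert 6 (step 4): P = [1, 2, 6] / [5];  Q = [1, 3, 4] / [2]
  Insert 8 (step 5): P = [1, 2, 6, 8] / [5];  Q = [1, 3, 4, 5] / [2]
  Insert 7 (step 6): P = [1, 2, 6, 7] / [5, 8];  Q = [1, 3, 4, 5] / [2, 6]
  Insert 4 (step 7): P = [1, 2, 4, 7] / [5, 6] / [8];  Q = [1, 3, 4, 5] / [2, 6] / [7]
  Insert 3 (step 8): P = [1, 2, 3, 7] / [4, 6] / [5] / [8];  Q = [1, 3, 4, 5] / [2, 6] / [7] / [8]
  Insert 9 (step 9): P = [1, 2, 3, 7, 9] / [4, 6] / [5] / [8];  Q = [1, 3, 4, 5, 9] / [2, 6] / [7] / [8]
Final shape: (5, 2, 1, 1).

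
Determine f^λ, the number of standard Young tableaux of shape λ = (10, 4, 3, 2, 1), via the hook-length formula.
# SYT of shape (10, 4, 3, 2, 1) = 53209728

Hook-length formula: f^λ = n! / Π hook(c), product over all cells c of the Young diagram. For λ = (10, 4, 3, 2, 1), n = 20 boxes. Hook lengths by row (left-to-right, top-to-bottom): [14, 12, 10, 8, 6, 5, 4, 3, 2, 1]; [7, 5, 3, 1]; [5, 3, 1]; [3, 1]; [1]. Product of hooks = 45722880000. So f^λ = 20! / 45722880000 = 2432902008176640000 / 45722880000 = 53209728.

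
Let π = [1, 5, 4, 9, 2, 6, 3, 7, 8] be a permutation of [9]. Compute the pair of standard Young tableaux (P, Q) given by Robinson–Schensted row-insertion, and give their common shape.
P = [1, 2, 3, 7, 8] / [4, 6] / [5, 9];  Q = [1, 2, 4, 8, 9] / [3, 6] / [5, 7];  common shape = (5, 2, 2)

Row-insert the values π_1, π_2, … into P one at a time, bumping the leftmost entry strictly greater than the inserted value down to the next row. The recording tableau Q records, in position (i, j), the step at which that cell was added to P.
  Insert 1 (step 1): P = [1];  Q = [1]
  Insert 5 (step 2): P = [1, 5];  Q = [1, 2]
  Insert 4 (step 3): P = [1, 4] / [5];  Q = [1, 2] / [3]
  Insert 9 (step 4): P = [1, 4, 9] / [5];  Q = [1, 2, 4] / [3]
  Insert 2 (step 5): P = [1, 2, 9] / [4] / [5];  Q = [1, 2, 4] / [3] / [5]
  Insert 6 (step 6): P = [1, 2, 6] / [4, 9] / [5];  Q = [1, 2, 4] / [3, 6] / [5]
  Insert 3 (step 7): P = [1, 2, 3] / [4, 6] / [5, 9];  Q = [1, 2, 4] / [3, 6] / [5, 7]
  Insert 7 (step 8): P = [1, 2, 3, 7] / [4, 6] / [5, 9];  Q = [1, 2, 4, 8] / [3, 6] / [5, 7]
  Insert 8 (step 9): P = [1, 2, 3, 7, 8] / [4, 6] / [5, 9];  Q = [1, 2, 4, 8, 9] / [3, 6] / [5, 7]
Final shape: (5, 2, 2).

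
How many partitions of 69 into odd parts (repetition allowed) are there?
p_odd(69) = 27130

Enumerate partitions using only odd parts via the recurrence o(n, m) = o(n, m−2) + o(n−m, m) over odd m, starting from the largest odd part ≤ n. This gives p_odd(69) = 27130. (Euler's theorem: equals the count of distinct-part partitions.)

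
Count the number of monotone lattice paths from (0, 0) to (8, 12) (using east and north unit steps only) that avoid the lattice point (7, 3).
Number of paths = 124770

Total paths from (0, 0) to (8, 12): C(20, 8) = 125970. Paths through (7, 3): (paths (0, 0) → (7, 3)) × (paths (7, 3) → (8, 12)) = C(10, 7) · C(10, 1) = 120 · 10 = 1200. Avoidance count = 125970 − 1200 = 124770.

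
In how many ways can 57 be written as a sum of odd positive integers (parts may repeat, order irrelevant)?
p_odd(57) = 7917

Enumerate partitions using only odd parts via the recurrence o(n, m) = o(n, m−2) + o(n−m, m) over odd m, starting from the largest odd part ≤ n. This gives p_odd(57) = 7917. (Euler's theorem: equals the count of distinct-part partitions.)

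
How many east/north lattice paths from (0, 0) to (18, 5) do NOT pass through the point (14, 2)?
Number of paths = 29449

Total paths from (0, 0) to (18, 5): C(23, 18) = 33649. Paths through (14, 2): (paths (0, 0) → (14, 2)) × (paths (14, 2) → (18, 5)) = C(16, 14) · C(7, 4) = 120 · 35 = 4200. Avoidance count = 33649 − 4200 = 29449.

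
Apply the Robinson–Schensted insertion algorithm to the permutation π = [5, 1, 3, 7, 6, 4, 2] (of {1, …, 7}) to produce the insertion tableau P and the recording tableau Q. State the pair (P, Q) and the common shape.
P = [1, 2, 4] / [3, 6] / [5] / [7];  Q = [1, 3, 4] / [2, 5] / [6] / [7];  common shape = (3, 2, 1, 1)

Row-insert the values π_1, π_2, … into P one at a time, bumping the leftmost entry strictly greater than the inserted value down to the next row. The recording tableau Q records, in position (i, j), the step at which that cell was added to P.
  Insert 5 (step 1): P = [5];  Q = [1]
  Insert 1 (step 2): P = [1] / [5];  Q = [1] / [2]
  Insert 3 (step 3): P = [1, 3] / [5];  Q = [1, 3] / [2]
  Insert 7 (step 4): P = [1, 3, 7] / [5];  Q = [1, 3, 4] / [2]
  Insert 6 (step 5): P = [1, 3, 6] / [5, 7];  Q = [1, 3, 4] / [2, 5]
  Insert 4 (step 6): P = [1, 3, 4] / [5, 6] / [7];  Q = [1, 3, 4] / [2, 5] / [6]
  Insert 2 (step 7): P = [1, 2, 4] / [3, 6] / [5] / [7];  Q = [1, 3, 4] / [2, 5] / [6] / [7]
Final shape: (3, 2, 1, 1).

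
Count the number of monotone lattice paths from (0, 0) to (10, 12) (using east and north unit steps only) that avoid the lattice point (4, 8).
Number of paths = 542696

Total paths from (0, 0) to (10, 12): C(22, 10) = 646646. Paths through (4, 8): (paths (0, 0) → (4, 8)) × (paths (4, 8) → (10, 12)) = C(12, 4) · C(10, 6) = 495 · 210 = 103950. Avoidance count = 646646 − 103950 = 542696.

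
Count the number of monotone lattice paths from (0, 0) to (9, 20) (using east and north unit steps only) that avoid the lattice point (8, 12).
Number of paths = 8881275

Total paths from (0, 0) to (9, 20): C(29, 9) = 10015005. Paths through (8, 12): (paths (0, 0) → (8, 12)) × (paths (8, 12) → (9, 20)) = C(20, 8) · C(9, 1) = 125970 · 9 = 1133730. Avoidance count = 10015005 − 1133730 = 8881275.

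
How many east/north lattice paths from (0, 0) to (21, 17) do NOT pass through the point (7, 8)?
Number of paths = 23522525730

Total paths from (0, 0) to (21, 17): C(38, 21) = 28781143380. Paths through (7, 8): (paths (0, 0) → (7, 8)) × (paths (7, 8) → (21, 17)) = C(15, 7) · C(23, 14) = 6435 · 817190 = 5258617650. Avoidance count = 28781143380 − 5258617650 = 23522525730.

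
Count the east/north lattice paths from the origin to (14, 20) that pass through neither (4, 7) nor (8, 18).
Number of paths = 983302760

Inclusion–exclusion. Total paths: C(34, 14) = 1391975640. Through P₁: C(11, 4)·C(23, 10) = 377541780. Through P₂: C(26, 8)·C(8, 6) = 43743700. Since P₁ is strictly southwest of P₂, a monotone path through both must visit P₁ then P₂; paths through both = C(11, 4)·C(15, 4)·C(8, 6) = 12612600. Avoid both = 1391975640 − 377541780 − 43743700 + 12612600 = 983302760.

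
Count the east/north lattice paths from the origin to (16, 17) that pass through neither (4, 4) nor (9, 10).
Number of paths = 596731694

Inclusion–exclusion. Total paths: C(33, 16) = 1166803110. Through P₁: C(8, 4)·C(25, 12) = 364021000. Through P₂: C(19, 9)·C(14, 7) = 317041296. Since P₁ is strictly southwest of P₂, a monotone path through both must visit P₁ then P₂; paths through both = C(8, 4)·C(11, 5)·C(14, 7) = 110990880. Avoid both = 1166803110 − 364021000 − 317041296 + 110990880 = 596731694.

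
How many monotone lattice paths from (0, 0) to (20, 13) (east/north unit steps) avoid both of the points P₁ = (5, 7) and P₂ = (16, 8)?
Number of paths = 438717510

Inclusion–exclusion. Total paths: C(33, 20) = 573166440. Through P₁: C(12, 5)·C(21, 15) = 42977088. Through P₂: C(24, 16)·C(9, 4) = 92669346. Since P₁ is strictly southwest of P₂, a monotone path through both must visit P₁ then P₂; paths through both = C(12, 5)·C(12, 11)·C(9, 4) = 1197504. Avoid both = 573166440 − 42977088 − 92669346 + 1197504 = 438717510.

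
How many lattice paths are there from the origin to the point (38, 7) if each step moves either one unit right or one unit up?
Number of paths = 45379620

A monotone lattice path from (0, 0) to (38, 7) consists of 38 east steps and 7 north steps in some order, so it is determined by which 38 of the 45 steps are east. The count is C(45, 38) = 45379620.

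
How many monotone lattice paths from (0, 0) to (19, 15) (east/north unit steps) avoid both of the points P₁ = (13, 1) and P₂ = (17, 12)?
Number of paths = 1336656630

Inclusion–exclusion. Total paths: C(34, 19) = 1855967520. Through P₁: C(14, 13)·C(20, 6) = 542640. Through P₂: C(29, 17)·C(5, 2) = 518959350. Since P₁ is strictly southwest of P₂, a monotone path through both must visit P₁ then P₂; paths through both = C(14, 13)·C(15, 4)·C(5, 2) = 191100. Avoid both = 1855967520 − 542640 − 518959350 + 191100 = 1336656630.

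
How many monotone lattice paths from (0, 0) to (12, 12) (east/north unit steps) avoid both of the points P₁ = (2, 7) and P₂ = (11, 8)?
Number of paths = 2219938

Inclusion–exclusion. Total paths: C(24, 12) = 2704156. Through P₁: C(9, 2)·C(15, 10) = 108108. Through P₂: C(19, 11)·C(5, 1) = 377910. Since P₁ is strictly southwest of P₂, a monotone path through both must visit P₁ then P₂; paths through both = C(9, 2)·C(10, 9)·C(5, 1) = 1800. Avoid both = 2704156 − 108108 − 377910 + 1800 = 2219938.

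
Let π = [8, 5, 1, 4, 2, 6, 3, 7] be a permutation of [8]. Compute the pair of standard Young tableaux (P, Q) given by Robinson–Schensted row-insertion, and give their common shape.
P = [1, 2, 3, 7] / [4, 6] / [5] / [8];  Q = [1, 4, 6, 8] / [2, 7] / [3] / [5];  common shape = (4, 2, 1, 1)

Row-insert the values π_1, π_2, … into P one at a time, bumping the leftmost entry strictly greater than the inserted value down to the next row. The recording tableau Q records, in position (i, j), the step at which that cell was added to P.
  Insert 8 (step 1): P = [8];  Q = [1]
  Insert 5 (step 2): P = [5] / [8];  Q = [1] / [2]
  Insert 1 (step 3): P = [1] / [5] / [8];  Q = [1] / [2] / [3]
  Insert 4 (step 4): P = [1, 4] / [5] / [8];  Q = [1, 4] / [2] / [3]
  Insert 2 (step 5): P = [1, 2] / [4] / [5] / [8];  Q = [1, 4] / [2] / [3] / [5]
  Insert 6 (step 6): P = [1, 2, 6] / [4] / [5] / [8];  Q = [1, 4, 6] / [2] / [3] / [5]
  Insert 3 (step 7): P = [1, 2, 3] / [4, 6] / [5] / [8];  Q = [1, 4, 6] / [2, 7] / [3] / [5]
  Insert 7 (step 8): P = [1, 2, 3, 7] / [4, 6] / [5] / [8];  Q = [1, 4, 6, 8] / [2, 7] / [3] / [5]
Final shape: (4, 2, 1, 1).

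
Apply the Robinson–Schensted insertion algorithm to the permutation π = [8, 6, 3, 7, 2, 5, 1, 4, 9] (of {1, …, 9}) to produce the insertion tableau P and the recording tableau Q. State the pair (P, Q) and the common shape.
P = [1, 4, 9] / [2, 5] / [3, 7] / [6] / [8];  Q = [1, 4, 9] / [2, 6] / [3, 8] / [5] / [7];  common shape = (3, 2, 2, 1, 1)

Row-insert the values π_1, π_2, … into P one at a time, bumping the leftmost entry strictly greater than the inserted value down to the next row. The recording tableau Q records, in position (i, j), the step at which that cell was added to P.
  Insert 8 (step 1): P = [8];  Q = [1]
  Insert 6 (step 2): P = [6] / [8];  Q = [1] / [2]
  Insert 3 (step 3): P = [3] / [6] / [8];  Q = [1] / [2] / [3]
  Insert 7 (step 4): P = [3, 7] / [6] / [8];  Q = [1, 4] / [2] / [3]
  Insert 2 (step 5): P = [2, 7] / [3] / [6] / [8];  Q = [1, 4] / [2] / [3] / [5]
  Insert 5 (step 6): P = [2, 5] / [3, 7] / [6] / [8];  Q = [1, 4] / [2, 6] / [3] / [5]
  Insert 1 (step 7): P = [1, 5] / [2, 7] / [3] / [6] / [8];  Q = [1, 4] / [2, 6] / [3] / [5] / [7]
  Insert 4 (step 8): P = [1, 4] / [2, 5] / [3, 7] / [6] / [8];  Q = [1, 4] / [2, 6] / [3, 8] / [5] / [7]
  Insert 9 (step 9): P = [1, 4, 9] / [2, 5] / [3, 7] / [6] / [8];  Q = [1, 4, 9] / [2, 6] / [3, 8] / [5] / [7]
Final shape: (3, 2, 2, 1, 1).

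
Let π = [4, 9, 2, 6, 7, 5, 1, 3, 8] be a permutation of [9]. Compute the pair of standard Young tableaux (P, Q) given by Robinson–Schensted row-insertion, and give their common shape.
P = [1, 3, 7, 8] / [2, 5] / [4, 6] / [9];  Q = [1, 2, 5, 9] / [3, 4] / [6, 8] / [7];  common shape = (4, 2, 2, 1)

Row-insert the values π_1, π_2, … into P one at a time, bumping the leftmost entry strictly greater than the inserted value down to the next row. The recording tableau Q records, in position (i, j), the step at which that cell was added to P.
  Insert 4 (step 1): P = [4];  Q = [1]
  Insert 9 (step 2): P = [4, 9];  Q = [1, 2]
  Insert 2 (step 3): P = [2, 9] / [4];  Q = [1, 2] / [3]
  Insert 6 (step 4): P = [2, 6] / [4, 9];  Q = [1, 2] / [3, 4]
  Insert 7 (step 5): P = [2, 6, 7] / [4, 9];  Q = [1, 2, 5] / [3, 4]
  Insert 5 (step 6): P = [2, 5, 7] / [4, 6] / [9];  Q = [1, 2, 5] / [3, 4] / [6]
  Insert 1 (step 7): P = [1, 5, 7] / [2, 6] / [4] / [9];  Q = [1, 2, 5] / [3, 4] / [6] / [7]
  Insert 3 (step 8): P = [1, 3, 7] / [2, 5] / [4, 6] / [9];  Q = [1, 2, 5] / [3, 4] / [6, 8] / [7]
  Insert 8 (step 9): P = [1, 3, 7, 8] / [2, 5] / [4, 6] / [9];  Q = [1, 2, 5, 9] / [3, 4] / [6, 8] / [7]
Final shape: (4, 2, 2, 1).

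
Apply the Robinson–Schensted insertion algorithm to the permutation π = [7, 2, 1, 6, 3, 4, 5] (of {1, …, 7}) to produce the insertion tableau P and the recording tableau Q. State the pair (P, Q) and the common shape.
P = [1, 3, 4, 5] / [2, 6] / [7];  Q = [1, 4, 6, 7] / [2, 5] / [3];  common shape = (4, 2, 1)

Row-insert the values π_1, π_2, … into P one at a time, bumping the leftmost entry strictly greater than the inserted value down to the next row. The recording tableau Q records, in position (i, j), the step at which that cell was added to P.
  Insert 7 (step 1): P = [7];  Q = [1]
  Insert 2 (step 2): P = [2] / [7];  Q = [1] / [2]
  Insert 1 (step 3): P = [1] / [2] / [7];  Q = [1] / [2] / [3]
  Insert 6 (step 4): P = [1, 6] / [2] / [7];  Q = [1, 4] / [2] / [3]
  Insert 3 (step 5): P = [1, 3] / [2, 6] / [7];  Q = [1, 4] / [2, 5] / [3]
  Insert 4 (step 6): P = [1, 3, 4] / [2, 6] / [7];  Q = [1, 4, 6] / [2, 5] / [3]
  Insert 5 (step 7): P = [1, 3, 4, 5] / [2, 6] / [7];  Q = [1, 4, 6, 7] / [2, 5] / [3]
Final shape: (4, 2, 1).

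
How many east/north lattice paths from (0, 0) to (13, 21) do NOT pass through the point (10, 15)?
Number of paths = 653407920

Total paths from (0, 0) to (13, 21): C(34, 13) = 927983760. Paths through (10, 15): (paths (0, 0) → (10, 15)) × (paths (10, 15) → (13, 21)) = C(25, 10) · C(9, 3) = 3268760 · 84 = 274575840. Avoidance count = 927983760 − 274575840 = 653407920.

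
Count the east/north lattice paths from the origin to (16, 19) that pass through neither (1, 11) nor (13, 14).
Number of paths = 2931086142

Inclusion–exclusion. Total paths: C(35, 16) = 4059928950. Through P₁: C(12, 1)·C(23, 15) = 5883768. Through P₂: C(27, 13)·C(8, 3) = 1123264800. Since P₁ is strictly southwest of P₂, a monotone path through both must visit P₁ then P₂; paths through both = C(12, 1)·C(15, 12)·C(8, 3) = 305760. Avoid both = 4059928950 − 5883768 − 1123264800 + 305760 = 2931086142.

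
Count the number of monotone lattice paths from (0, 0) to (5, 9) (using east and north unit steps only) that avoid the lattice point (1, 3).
Number of paths = 1162

Total paths from (0, 0) to (5, 9): C(14, 5) = 2002. Paths through (1, 3): (paths (0, 0) → (1, 3)) × (paths (1, 3) → (5, 9)) = C(4, 1) · C(10, 4) = 4 · 210 = 840. Avoidance count = 2002 − 840 = 1162.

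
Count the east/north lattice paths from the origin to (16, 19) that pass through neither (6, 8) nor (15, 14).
Number of paths = 2625550332

Inclusion–exclusion. Total paths: C(35, 16) = 4059928950. Through P₁: C(14, 6)·C(21, 10) = 1059206148. Through P₂: C(29, 15)·C(6, 1) = 465352560. Since P₁ is strictly southwest of P₂, a monotone path through both must visit P₁ then P₂; paths through both = C(14, 6)·C(15, 9)·C(6, 1) = 90180090. Avoid both = 4059928950 − 1059206148 − 465352560 + 90180090 = 2625550332.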